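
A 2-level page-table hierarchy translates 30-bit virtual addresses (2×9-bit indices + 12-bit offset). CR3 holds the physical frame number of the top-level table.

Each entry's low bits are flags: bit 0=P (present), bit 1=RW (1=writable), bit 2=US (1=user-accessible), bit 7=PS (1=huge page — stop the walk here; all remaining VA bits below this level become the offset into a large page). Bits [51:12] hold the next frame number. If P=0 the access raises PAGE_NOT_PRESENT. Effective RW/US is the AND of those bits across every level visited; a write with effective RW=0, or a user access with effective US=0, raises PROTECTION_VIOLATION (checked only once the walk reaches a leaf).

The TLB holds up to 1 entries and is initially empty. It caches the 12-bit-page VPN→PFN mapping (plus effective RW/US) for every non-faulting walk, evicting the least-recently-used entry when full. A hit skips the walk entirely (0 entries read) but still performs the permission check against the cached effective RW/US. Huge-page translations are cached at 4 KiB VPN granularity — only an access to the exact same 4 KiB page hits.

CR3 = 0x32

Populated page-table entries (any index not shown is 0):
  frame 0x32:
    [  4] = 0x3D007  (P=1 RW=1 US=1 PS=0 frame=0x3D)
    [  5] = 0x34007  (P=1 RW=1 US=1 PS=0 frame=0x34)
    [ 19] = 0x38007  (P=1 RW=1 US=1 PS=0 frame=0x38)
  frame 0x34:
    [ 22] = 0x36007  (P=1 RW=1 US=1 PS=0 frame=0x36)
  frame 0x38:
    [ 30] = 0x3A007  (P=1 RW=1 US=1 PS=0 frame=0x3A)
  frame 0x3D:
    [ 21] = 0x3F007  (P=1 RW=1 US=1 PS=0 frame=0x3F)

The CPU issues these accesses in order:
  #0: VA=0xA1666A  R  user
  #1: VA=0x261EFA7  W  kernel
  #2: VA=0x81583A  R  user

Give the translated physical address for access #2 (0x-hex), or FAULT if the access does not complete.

Walk each access:
#0 VA=0xA1666A (r,user):
  L0: frame=0x32 idx=5 entry=0x34007 [P=1 RW=1 US=1 PS=0]
  L1: frame=0x34 idx=22 entry=0x36007 [P=1 RW=1 US=1 PS=0]
  → PA=0x3666A  (2 entries read)
#1 VA=0x261EFA7 (w,kernel):
  L0: frame=0x32 idx=19 entry=0x38007 [P=1 RW=1 US=1 PS=0]
  L1: frame=0x38 idx=30 entry=0x3A007 [P=1 RW=1 US=1 PS=0]
  → PA=0x3AFA7  (2 entries read)
#2 VA=0x81583A (r,user):
  L0: frame=0x32 idx=4 entry=0x3D007 [P=1 RW=1 US=1 PS=0]
  L1: frame=0x3D idx=21 entry=0x3F007 [P=1 RW=1 US=1 PS=0]
  → PA=0x3F83A  (2 entries read)

Access #2 PA: 0x3F83A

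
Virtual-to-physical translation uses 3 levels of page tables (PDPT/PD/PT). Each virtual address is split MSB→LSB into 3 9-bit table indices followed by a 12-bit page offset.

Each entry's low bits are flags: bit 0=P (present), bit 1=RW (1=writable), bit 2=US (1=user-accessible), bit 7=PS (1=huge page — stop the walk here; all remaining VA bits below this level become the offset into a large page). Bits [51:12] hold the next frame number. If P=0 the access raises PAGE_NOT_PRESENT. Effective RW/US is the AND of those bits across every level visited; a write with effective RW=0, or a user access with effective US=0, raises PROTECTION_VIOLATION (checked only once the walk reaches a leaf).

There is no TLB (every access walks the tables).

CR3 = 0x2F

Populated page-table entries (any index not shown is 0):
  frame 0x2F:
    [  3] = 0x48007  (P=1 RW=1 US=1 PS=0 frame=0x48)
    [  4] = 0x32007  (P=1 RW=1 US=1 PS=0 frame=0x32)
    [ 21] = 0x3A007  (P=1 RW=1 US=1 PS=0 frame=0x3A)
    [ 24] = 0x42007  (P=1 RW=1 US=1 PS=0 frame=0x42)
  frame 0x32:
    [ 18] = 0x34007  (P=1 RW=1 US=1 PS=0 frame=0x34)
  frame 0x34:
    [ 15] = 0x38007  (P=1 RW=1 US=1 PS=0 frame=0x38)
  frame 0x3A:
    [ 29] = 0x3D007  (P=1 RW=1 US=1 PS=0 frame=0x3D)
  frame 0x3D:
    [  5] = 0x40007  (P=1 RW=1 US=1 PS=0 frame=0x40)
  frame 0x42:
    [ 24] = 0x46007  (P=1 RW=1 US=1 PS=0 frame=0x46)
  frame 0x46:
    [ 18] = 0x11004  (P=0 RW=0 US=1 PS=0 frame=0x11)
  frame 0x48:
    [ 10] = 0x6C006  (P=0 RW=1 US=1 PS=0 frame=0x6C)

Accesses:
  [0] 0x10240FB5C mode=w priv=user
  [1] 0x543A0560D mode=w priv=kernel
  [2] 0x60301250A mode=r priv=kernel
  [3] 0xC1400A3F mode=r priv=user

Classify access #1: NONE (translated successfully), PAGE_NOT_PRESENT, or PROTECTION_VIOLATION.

Walk each access:
#0 VA=0x10240FB5C (w,user):
  L0 @0x2F[4] → 0x32007  P=1,RW=1,US=1,PS=0
  L1 @0x32[18] → 0x34007  P=1,RW=1,US=1,PS=0
  L2 @0x34[15] → 0x38007  P=1,RW=1,US=1,PS=0
  ✓ 0x38B5C  — 3 lookups
#1 VA=0x543A0560D (w,kernel):
  L0 @0x2F[21] → 0x3A007  P=1,RW=1,US=1,PS=0
  L1 @0x3A[29] → 0x3D007  P=1,RW=1,US=1,PS=0
  L2 @0x3D[5] → 0x40007  P=1,RW=1,US=1,PS=0
  ✓ 0x4060D  — 3 lookups
#2 VA=0x60301250A (r,kernel):
  L0 @0x2F[24] → 0x42007  P=1,RW=1,US=1,PS=0
  L1 @0x42[24] → 0x46007  P=1,RW=1,US=1,PS=0
  L2 @0x46[18] → 0x11004  P=0,RW=0,US=1,PS=0
  → PAGE_NOT_PRESENT  (3 entries read)
#3 VA=0xC1400A3F (r,user):
  L0 @0x2F[3] → 0x48007  P=1,RW=1,US=1,PS=0
  L1 @0x48[10] → 0x6C006  P=0,RW=1,US=1,PS=0
  → PAGE_NOT_PRESENT  (2 entries read)

Access #1 fault: NONE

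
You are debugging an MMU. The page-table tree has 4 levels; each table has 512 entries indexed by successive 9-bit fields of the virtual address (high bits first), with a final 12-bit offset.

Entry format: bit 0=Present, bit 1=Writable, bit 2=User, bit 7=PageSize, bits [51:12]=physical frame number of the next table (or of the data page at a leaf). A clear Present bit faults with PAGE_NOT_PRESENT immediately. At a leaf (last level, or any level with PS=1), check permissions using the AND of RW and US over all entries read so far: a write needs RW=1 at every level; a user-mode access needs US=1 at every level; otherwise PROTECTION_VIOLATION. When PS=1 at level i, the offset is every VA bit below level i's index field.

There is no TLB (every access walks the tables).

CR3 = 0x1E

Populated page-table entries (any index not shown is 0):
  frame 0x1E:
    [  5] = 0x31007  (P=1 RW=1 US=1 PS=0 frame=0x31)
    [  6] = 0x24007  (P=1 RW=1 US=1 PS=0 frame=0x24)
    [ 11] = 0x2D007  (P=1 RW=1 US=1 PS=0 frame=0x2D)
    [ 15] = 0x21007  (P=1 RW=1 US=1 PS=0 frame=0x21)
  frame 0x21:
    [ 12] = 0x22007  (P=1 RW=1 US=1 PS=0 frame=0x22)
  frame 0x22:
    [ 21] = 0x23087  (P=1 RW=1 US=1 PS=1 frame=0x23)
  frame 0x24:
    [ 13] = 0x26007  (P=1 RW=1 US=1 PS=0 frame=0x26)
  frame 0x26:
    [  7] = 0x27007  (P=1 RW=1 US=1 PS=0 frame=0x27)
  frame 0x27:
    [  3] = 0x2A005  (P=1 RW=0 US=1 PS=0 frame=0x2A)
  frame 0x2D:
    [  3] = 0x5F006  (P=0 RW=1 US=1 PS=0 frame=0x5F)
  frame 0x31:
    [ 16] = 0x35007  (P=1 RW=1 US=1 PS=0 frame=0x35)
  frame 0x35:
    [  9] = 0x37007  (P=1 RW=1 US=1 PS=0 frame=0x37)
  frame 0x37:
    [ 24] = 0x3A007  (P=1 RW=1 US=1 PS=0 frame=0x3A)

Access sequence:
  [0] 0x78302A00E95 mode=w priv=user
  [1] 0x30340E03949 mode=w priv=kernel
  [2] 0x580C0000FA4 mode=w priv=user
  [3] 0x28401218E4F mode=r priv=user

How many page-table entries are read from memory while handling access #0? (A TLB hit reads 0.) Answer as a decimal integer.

Per-access translation:
#0 VA=0x78302A00E95 (w,user):
  [0] read 0x1E idx=15: raw=0x21007 flags P=1 W=1 U=1 S=0
  [1] read 0x21 idx=12: raw=0x22007 flags P=1 W=1 U=1 S=0
  [2] read 0x22 idx=21: raw=0x23087 flags P=1 W=1 U=1 S=1
  ⇒ phys 0x23E95 (huge @L2)  [3 reads]
#1 VA=0x30340E03949 (w,kernel):
  [0] read 0x1E idx=6: raw=0x24007 flags P=1 W=1 U=1 S=0
  [1] read 0x24 idx=13: raw=0x26007 flags P=1 W=1 U=1 S=0
  [2] read 0x26 idx=7: raw=0x27007 flags P=1 W=1 U=1 S=0
  [3] read 0x27 idx=3: raw=0x2A005 flags P=1 W=0 U=1 S=0
  ✗ PROTECTION_VIOLATION  [4 reads]
#2 VA=0x580C0000FA4 (w,user):
  [0] read 0x1E idx=11: raw=0x2D007 flags P=1 W=1 U=1 S=0
  [1] read 0x2D idx=3: raw=0x5F006 flags P=0 W=1 U=1 S=0
  ✗ PAGE_NOT_PRESENT  [2 reads]
#3 VA=0x28401218E4F (r,user):
  [0] read 0x1E idx=5: raw=0x31007 flags P=1 W=1 U=1 S=0
  [1] read 0x31 idx=16: raw=0x35007 flags P=1 W=1 U=1 S=0
  [2] read 0x35 idx=9: raw=0x37007 flags P=1 W=1 U=1 S=0
  [3] read 0x37 idx=24: raw=0x3A007 flags P=1 W=1 U=1 S=0
  ⇒ phys 0x3AE4F  [4 reads]

Entries read for #0: 3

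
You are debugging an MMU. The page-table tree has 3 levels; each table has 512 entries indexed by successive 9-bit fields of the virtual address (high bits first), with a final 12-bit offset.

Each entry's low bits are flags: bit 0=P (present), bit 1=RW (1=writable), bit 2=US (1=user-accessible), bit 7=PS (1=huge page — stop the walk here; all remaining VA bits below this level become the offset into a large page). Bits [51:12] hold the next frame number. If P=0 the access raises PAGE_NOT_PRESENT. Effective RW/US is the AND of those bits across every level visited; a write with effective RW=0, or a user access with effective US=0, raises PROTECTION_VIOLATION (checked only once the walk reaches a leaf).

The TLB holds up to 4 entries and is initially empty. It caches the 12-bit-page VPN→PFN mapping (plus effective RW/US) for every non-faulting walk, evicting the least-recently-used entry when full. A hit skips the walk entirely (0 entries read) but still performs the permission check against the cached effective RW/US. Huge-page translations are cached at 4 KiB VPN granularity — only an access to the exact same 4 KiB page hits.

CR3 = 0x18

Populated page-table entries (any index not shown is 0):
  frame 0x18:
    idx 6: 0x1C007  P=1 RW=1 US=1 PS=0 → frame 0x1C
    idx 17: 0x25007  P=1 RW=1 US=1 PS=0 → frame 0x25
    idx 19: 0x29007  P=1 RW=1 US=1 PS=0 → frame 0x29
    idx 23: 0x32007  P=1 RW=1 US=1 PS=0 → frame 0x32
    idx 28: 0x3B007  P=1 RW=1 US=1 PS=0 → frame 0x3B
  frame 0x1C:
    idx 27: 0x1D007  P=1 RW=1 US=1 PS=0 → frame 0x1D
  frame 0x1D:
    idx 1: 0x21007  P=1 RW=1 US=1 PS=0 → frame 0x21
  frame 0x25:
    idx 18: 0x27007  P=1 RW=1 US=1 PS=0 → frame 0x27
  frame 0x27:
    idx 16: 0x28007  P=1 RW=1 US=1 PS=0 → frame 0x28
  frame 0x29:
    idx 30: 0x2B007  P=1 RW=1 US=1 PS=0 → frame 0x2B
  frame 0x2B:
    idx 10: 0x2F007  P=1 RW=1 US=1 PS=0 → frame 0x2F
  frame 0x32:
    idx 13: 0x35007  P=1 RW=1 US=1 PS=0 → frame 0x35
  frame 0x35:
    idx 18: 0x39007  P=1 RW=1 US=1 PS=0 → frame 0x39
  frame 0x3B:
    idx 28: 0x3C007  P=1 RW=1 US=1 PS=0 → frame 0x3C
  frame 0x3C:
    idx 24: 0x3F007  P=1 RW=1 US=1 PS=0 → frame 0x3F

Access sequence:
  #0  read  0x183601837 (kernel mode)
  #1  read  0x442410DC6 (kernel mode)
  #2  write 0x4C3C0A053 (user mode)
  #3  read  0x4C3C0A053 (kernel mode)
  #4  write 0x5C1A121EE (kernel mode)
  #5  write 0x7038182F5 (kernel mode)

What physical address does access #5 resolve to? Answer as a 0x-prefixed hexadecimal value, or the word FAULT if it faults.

Per-access translation:
#0 VA=0x183601837 (r,kernel):
  L0 @0x18[6] → 0x1C007  P=1,RW=1,US=1,PS=0
  L1 @0x1C[27] → 0x1D007  P=1,RW=1,US=1,PS=0
  L2 @0x1D[1] → 0x21007  P=1,RW=1,US=1,PS=0
  ✓ 0x21837  — 3 lookups
#1 VA=0x442410DC6 (r,kernel):
  L0 @0x18[17] → 0x25007  P=1,RW=1,US=1,PS=0
  L1 @0x25[18] → 0x27007  P=1,RW=1,US=1,PS=0
  L2 @0x27[16] → 0x28007  P=1,RW=1,US=1,PS=0
  ✓ 0x28DC6  — 3 lookups
#2 VA=0x4C3C0A053 (w,user):
  L0 @0x18[19] → 0x29007  P=1,RW=1,US=1,PS=0
  L1 @0x29[30] → 0x2B007  P=1,RW=1,US=1,PS=0
  L2 @0x2B[10] → 0x2F007  P=1,RW=1,US=1,PS=0
  ✓ 0x2F053  — 3 lookups
#3 VA=0x4C3C0A053 (r,kernel):
  TLB hit vpn=0x4C3C0A → PA=0x2F053
#4 VA=0x5C1A121EE (w,kernel):
  L0 @0x18[23] → 0x32007  P=1,RW=1,US=1,PS=0
  L1 @0x32[13] → 0x35007  P=1,RW=1,US=1,PS=0
  L2 @0x35[18] → 0x39007  P=1,RW=1,US=1,PS=0
  ✓ 0x391EE  — 3 lookups
#5 VA=0x7038182F5 (w,kernel):
  L0 @0x18[28] → 0x3B007  P=1,RW=1,US=1,PS=0
  L1 @0x3B[28] → 0x3C007  P=1,RW=1,US=1,PS=0
  L2 @0x3C[24] → 0x3F007  P=1,RW=1,US=1,PS=0
  ✓ 0x3F2F5  — 3 lookups

Access #5 PA: 0x3F2F5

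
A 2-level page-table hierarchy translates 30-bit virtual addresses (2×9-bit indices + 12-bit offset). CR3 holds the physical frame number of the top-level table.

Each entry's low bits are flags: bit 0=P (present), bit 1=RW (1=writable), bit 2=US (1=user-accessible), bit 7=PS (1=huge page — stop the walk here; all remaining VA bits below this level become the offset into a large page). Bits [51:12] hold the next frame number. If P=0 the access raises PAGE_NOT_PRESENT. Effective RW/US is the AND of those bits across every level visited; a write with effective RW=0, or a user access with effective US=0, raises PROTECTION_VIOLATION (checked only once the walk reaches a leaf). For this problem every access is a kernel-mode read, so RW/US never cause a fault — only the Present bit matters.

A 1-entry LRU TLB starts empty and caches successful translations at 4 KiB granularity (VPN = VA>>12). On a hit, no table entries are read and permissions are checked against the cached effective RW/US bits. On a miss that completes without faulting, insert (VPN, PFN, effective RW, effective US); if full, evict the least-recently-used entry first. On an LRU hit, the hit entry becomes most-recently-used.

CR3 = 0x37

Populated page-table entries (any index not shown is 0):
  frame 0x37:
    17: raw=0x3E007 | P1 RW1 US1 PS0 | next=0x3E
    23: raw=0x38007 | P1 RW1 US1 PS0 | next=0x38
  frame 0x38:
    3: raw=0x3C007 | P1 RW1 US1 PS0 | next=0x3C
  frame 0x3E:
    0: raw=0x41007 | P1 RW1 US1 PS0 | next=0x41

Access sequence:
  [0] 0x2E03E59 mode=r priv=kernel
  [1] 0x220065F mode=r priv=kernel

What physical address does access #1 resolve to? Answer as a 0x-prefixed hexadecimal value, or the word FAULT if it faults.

Trace:
#0 VA=0x2E03E59 (r,kernel):
  lvl0: tbl 0x37, slot 23 ⇒ 0x38007 (P1/RW1/US1/PS0)
  lvl1: tbl 0x38, slot 3 ⇒ 0x3C007 (P1/RW1/US1/PS0)
  ⇒ phys 0x3CE59  [2 reads]
#1 VA=0x220065F (r,kernel):
  lvl0: tbl 0x37, slot 17 ⇒ 0x3E007 (P1/RW1/US1/PS0)
  lvl1: tbl 0x3E, slot 0 ⇒ 0x41007 (P1/RW1/US1/PS0)
  ⇒ phys 0x4165F  [2 reads]

Access #1 PA: 0x4165F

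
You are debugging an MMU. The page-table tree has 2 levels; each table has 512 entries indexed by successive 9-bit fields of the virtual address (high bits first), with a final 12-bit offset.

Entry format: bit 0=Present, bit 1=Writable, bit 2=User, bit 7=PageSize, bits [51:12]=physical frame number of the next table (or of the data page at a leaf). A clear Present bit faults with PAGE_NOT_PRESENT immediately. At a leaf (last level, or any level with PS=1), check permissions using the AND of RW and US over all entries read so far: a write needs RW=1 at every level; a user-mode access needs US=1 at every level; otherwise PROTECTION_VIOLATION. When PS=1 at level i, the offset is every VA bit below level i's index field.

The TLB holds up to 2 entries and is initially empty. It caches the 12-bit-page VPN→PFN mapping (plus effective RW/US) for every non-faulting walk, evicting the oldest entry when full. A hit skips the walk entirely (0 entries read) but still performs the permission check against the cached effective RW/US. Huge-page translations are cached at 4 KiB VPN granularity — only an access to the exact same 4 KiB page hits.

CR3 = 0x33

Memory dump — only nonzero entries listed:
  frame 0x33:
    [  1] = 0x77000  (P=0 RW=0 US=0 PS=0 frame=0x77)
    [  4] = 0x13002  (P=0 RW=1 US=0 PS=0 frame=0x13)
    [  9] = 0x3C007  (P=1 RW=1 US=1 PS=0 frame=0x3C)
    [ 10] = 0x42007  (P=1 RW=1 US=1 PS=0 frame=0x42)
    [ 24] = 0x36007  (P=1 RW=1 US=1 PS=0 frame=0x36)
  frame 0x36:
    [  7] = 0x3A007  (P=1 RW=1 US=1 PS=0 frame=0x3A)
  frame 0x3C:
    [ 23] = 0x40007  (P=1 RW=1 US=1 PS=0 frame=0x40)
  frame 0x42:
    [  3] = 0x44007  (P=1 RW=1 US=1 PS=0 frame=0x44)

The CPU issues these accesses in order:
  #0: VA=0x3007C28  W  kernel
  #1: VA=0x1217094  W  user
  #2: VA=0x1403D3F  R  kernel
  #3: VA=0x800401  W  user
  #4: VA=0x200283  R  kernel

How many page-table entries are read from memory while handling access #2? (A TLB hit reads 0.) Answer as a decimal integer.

Per-access translation:
#0 VA=0x3007C28 (w,kernel):
  L0 @0x33[24] → 0x36007  P=1,RW=1,US=1,PS=0
  L1 @0x36[7] → 0x3A007  P=1,RW=1,US=1,PS=0
  ✓ 0x3AC28  — 2 lookups
#1 VA=0x1217094 (w,user):
  L0 @0x33[9] → 0x3C007  P=1,RW=1,US=1,PS=0
  L1 @0x3C[23] → 0x40007  P=1,RW=1,US=1,PS=0
  ✓ 0x40094  — 2 lookups
#2 VA=0x1403D3F (r,kernel):
  L0 @0x33[10] → 0x42007  P=1,RW=1,US=1,PS=0
  L1 @0x42[3] → 0x44007  P=1,RW=1,US=1,PS=0
  ✓ 0x44D3F  — 2 lookups
#3 VA=0x800401 (w,user):
  L0 @0x33[4] → 0x13002  P=0,RW=1,US=0,PS=0
  ⇒ fault: PAGE_NOT_PRESENT  — 1 lookups
#4 VA=0x200283 (r,kernel):
  L0 @0x33[1] → 0x77000  P=0,RW=0,US=0,PS=0
  ⇒ fault: PAGE_NOT_PRESENT  — 1 lookups

Entries read for #2: 2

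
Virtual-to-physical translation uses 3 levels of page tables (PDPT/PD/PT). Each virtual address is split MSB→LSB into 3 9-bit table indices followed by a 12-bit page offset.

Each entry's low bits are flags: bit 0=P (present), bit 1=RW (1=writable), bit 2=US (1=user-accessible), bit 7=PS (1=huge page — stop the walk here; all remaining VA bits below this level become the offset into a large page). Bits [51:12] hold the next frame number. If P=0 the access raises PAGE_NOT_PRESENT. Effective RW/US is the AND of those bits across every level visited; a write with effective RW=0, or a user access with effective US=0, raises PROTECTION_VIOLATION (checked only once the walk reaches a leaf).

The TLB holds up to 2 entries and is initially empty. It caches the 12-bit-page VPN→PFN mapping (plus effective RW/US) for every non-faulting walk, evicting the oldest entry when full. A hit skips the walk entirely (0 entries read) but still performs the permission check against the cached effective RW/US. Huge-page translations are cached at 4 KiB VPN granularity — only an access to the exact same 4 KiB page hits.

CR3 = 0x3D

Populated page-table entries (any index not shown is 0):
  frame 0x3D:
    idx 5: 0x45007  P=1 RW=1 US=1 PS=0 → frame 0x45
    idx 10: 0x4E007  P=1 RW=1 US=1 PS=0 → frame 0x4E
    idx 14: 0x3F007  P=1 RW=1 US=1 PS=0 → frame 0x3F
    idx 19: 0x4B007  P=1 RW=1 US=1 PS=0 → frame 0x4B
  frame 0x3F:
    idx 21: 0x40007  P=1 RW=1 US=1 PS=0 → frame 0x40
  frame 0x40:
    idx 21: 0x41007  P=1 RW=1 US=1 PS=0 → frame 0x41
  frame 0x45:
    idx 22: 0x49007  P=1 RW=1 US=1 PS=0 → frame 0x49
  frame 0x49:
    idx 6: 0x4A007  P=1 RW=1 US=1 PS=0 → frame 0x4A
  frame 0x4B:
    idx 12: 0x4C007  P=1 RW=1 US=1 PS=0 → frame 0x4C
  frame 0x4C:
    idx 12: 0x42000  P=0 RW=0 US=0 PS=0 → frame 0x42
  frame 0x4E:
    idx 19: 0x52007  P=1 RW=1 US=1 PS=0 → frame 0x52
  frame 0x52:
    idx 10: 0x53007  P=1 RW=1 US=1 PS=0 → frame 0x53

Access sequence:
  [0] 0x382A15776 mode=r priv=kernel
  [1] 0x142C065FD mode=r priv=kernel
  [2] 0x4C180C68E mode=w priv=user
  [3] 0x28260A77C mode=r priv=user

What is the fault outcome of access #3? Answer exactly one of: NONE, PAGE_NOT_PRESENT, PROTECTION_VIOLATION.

Per-access translation:
#0 VA=0x382A15776 (r,kernel):
  [0] read 0x3D idx=14: raw=0x3F007 flags P=1 W=1 U=1 S=0
  [1] read 0x3F idx=21: raw=0x40007 flags P=1 W=1 U=1 S=0
  [2] read 0x40 idx=21: raw=0x41007 flags P=1 W=1 U=1 S=0
  ✓ 0x41776  — 3 lookups
#1 VA=0x142C065FD (r,kernel):
  [0] read 0x3D idx=5: raw=0x45007 flags P=1 W=1 U=1 S=0
  [1] read 0x45 idx=22: raw=0x49007 flags P=1 W=1 U=1 S=0
  [2] read 0x49 idx=6: raw=0x4A007 flags P=1 W=1 U=1 S=0
  ✓ 0x4A5FD  — 3 lookups
#2 VA=0x4C180C68E (w,user):
  [0] read 0x3D idx=19: raw=0x4B007 flags P=1 W=1 U=1 S=0
  [1] read 0x4B idx=12: raw=0x4C007 flags P=1 W=1 U=1 S=0
  [2] read 0x4C idx=12: raw=0x42000 flags P=0 W=0 U=0 S=0
  ⇒ fault: PAGE_NOT_PRESENT  — 3 lookups
#3 VA=0x28260A77C (r,user):
  [0] read 0x3D idx=10: raw=0x4E007 flags P=1 W=1 U=1 S=0
  [1] read 0x4E idx=19: raw=0x52007 flags P=1 W=1 U=1 S=0
  [2] read 0x52 idx=10: raw=0x53007 flags P=1 W=1 U=1 S=0
  ✓ 0x5377C  — 3 lookups

Access #3 fault: NONE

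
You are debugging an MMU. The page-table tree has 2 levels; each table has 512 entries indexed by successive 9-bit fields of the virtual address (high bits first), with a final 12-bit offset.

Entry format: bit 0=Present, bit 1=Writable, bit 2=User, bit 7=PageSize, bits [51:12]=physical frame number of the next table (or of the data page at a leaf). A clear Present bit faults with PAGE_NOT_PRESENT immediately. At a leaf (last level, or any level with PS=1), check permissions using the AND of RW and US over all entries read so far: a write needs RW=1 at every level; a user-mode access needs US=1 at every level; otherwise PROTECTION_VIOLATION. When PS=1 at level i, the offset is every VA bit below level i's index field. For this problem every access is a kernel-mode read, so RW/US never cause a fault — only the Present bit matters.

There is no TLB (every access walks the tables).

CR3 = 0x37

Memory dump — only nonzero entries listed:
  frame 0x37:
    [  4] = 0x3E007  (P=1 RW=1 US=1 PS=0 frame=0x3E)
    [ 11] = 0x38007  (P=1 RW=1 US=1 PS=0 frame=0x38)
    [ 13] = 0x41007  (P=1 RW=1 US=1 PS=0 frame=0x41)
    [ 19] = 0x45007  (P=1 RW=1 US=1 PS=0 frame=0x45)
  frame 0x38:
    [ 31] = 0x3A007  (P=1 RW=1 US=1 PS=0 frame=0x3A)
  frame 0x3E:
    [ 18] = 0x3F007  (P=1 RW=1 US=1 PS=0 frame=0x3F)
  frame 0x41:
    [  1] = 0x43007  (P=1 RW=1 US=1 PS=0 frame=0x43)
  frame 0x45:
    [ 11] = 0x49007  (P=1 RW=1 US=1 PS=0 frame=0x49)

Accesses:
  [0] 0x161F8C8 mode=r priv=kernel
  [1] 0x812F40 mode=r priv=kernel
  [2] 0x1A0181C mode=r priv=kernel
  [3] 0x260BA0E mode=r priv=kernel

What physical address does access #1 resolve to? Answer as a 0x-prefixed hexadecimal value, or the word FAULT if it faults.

Trace:
#0 VA=0x161F8C8 (r,kernel):
  [0] read 0x37 idx=11: raw=0x38007 flags P=1 W=1 U=1 S=0
  [1] read 0x38 idx=31: raw=0x3A007 flags P=1 W=1 U=1 S=0
  → PA=0x3A8C8  (2 entries read)
#1 VA=0x812F40 (r,kernel):
  [0] read 0x37 idx=4: raw=0x3E007 flags P=1 W=1 U=1 S=0
  [1] read 0x3E idx=18: raw=0x3F007 flags P=1 W=1 U=1 S=0
  → PA=0x3FF40  (2 entries read)
#2 VA=0x1A0181C (r,kernel):
  [0] read 0x37 idx=13: raw=0x41007 flags P=1 W=1 U=1 S=0
  [1] read 0x41 idx=1: raw=0x43007 flags P=1 W=1 U=1 S=0
  → PA=0x4381C  (2 entries read)
#3 VA=0x260BA0E (r,kernel):
  [0] read 0x37 idx=19: raw=0x45007 flags P=1 W=1 U=1 S=0
  [1] read 0x45 idx=11: raw=0x49007 flags P=1 W=1 U=1 S=0
  → PA=0x49A0E  (2 entries read)

Access #1 PA: 0x3FF40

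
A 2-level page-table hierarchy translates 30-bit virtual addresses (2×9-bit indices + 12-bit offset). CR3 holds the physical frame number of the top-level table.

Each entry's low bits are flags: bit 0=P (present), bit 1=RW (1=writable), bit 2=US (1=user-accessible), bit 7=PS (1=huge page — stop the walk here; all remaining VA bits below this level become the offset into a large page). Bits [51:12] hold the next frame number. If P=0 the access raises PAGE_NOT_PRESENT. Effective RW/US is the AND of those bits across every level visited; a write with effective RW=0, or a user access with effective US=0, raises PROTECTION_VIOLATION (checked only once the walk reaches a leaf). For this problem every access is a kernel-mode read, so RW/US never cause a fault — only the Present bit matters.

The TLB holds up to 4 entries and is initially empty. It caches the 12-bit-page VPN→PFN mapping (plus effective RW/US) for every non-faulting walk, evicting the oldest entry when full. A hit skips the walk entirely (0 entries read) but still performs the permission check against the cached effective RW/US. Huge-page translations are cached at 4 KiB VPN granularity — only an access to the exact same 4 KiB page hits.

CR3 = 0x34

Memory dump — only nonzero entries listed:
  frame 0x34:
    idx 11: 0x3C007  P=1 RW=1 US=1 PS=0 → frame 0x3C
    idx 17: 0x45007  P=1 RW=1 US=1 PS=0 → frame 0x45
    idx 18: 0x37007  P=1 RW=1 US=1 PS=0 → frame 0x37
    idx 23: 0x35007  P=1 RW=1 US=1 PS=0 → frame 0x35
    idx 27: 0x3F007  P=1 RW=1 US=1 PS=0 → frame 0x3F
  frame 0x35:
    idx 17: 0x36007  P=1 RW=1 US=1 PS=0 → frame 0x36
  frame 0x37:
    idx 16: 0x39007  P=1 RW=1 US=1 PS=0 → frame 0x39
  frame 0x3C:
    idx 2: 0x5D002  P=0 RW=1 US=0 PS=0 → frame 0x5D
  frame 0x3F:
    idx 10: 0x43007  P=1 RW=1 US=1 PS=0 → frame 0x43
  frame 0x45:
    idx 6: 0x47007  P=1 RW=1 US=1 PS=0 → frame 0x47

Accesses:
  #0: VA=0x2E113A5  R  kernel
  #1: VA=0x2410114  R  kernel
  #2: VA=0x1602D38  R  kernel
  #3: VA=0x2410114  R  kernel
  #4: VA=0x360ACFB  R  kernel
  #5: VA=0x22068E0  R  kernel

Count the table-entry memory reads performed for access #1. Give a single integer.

Walk each access:
#0 VA=0x2E113A5 (r,kernel):
  lvl0: tbl 0x34, slot 23 ⇒ 0x35007 (P1/RW1/US1/PS0)
  lvl1: tbl 0x35, slot 17 ⇒ 0x36007 (P1/RW1/US1/PS0)
  ✓ 0x363A5  — 2 lookups
#1 VA=0x2410114 (r,kernel):
  lvl0: tbl 0x34, slot 18 ⇒ 0x37007 (P1/RW1/US1/PS0)
  lvl1: tbl 0x37, slot 16 ⇒ 0x39007 (P1/RW1/US1/PS0)
  ✓ 0x39114  — 2 lookups
#2 VA=0x1602D38 (r,kernel):
  lvl0: tbl 0x34, slot 11 ⇒ 0x3C007 (P1/RW1/US1/PS0)
  lvl1: tbl 0x3C, slot 2 ⇒ 0x5D002 (P0/RW1/US0/PS0)
  → PAGE_NOT_PRESENT  (2 entries read)
#3 VA=0x2410114 (r,kernel):
  TLB hit vpn=0x2410 → PA=0x39114
#4 VA=0x360ACFB (r,kernel):
  lvl0: tbl 0x34, slot 27 ⇒ 0x3F007 (P1/RW1/US1/PS0)
  lvl1: tbl 0x3F, slot 10 ⇒ 0x43007 (P1/RW1/US1/PS0)
  ✓ 0x43CFB  — 2 lookups
#5 VA=0x22068E0 (r,kernel):
  lvl0: tbl 0x34, slot 17 ⇒ 0x45007 (P1/RW1/US1/PS0)
  lvl1: tbl 0x45, slot 6 ⇒ 0x47007 (P1/RW1/US1/PS0)
  ✓ 0x478E0  — 2 lookups

Entries read for #1: 2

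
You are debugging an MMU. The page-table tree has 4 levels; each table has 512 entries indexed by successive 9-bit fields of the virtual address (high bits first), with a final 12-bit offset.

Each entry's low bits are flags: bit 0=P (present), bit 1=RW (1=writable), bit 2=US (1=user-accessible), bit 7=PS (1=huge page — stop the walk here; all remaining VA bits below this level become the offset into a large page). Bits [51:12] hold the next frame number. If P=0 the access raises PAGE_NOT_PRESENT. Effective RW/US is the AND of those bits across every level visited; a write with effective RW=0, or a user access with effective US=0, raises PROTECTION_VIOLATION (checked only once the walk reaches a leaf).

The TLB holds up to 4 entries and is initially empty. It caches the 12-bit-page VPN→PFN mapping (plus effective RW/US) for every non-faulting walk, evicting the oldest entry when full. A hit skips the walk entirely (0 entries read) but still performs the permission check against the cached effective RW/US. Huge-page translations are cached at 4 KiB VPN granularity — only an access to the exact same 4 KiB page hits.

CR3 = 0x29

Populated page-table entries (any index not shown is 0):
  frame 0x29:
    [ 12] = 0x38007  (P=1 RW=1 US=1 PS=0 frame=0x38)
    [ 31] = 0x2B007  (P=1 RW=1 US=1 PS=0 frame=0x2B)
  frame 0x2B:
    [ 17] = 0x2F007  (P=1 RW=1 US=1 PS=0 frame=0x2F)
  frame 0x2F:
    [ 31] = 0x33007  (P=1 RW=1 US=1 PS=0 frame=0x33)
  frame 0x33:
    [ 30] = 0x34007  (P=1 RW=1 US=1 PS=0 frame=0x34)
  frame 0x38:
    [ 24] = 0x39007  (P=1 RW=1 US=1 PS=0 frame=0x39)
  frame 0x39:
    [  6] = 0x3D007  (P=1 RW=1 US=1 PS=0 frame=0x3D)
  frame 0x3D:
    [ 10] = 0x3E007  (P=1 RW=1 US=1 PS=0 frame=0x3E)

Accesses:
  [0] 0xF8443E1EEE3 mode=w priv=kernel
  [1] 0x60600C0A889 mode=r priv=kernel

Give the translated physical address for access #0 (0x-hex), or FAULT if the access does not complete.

Trace:
#0 VA=0xF8443E1EEE3 (w,kernel):
  lvl0: tbl 0x29, slot 31 ⇒ 0x2B007 (P1/RW1/US1/PS0)
  lvl1: tbl 0x2B, slot 17 ⇒ 0x2F007 (P1/RW1/US1/PS0)
  lvl2: tbl 0x2F, slot 31 ⇒ 0x33007 (P1/RW1/US1/PS0)
  lvl3: tbl 0x33, slot 30 ⇒ 0x34007 (P1/RW1/US1/PS0)
  → PA=0x34EE3  (4 entries read)
#1 VA=0x60600C0A889 (r,kernel):
  lvl0: tbl 0x29, slot 12 ⇒ 0x38007 (P1/RW1/US1/PS0)
  lvl1: tbl 0x38, slot 24 ⇒ 0x39007 (P1/RW1/US1/PS0)
  lvl2: tbl 0x39, slot 6 ⇒ 0x3D007 (P1/RW1/US1/PS0)
  lvl3: tbl 0x3D, slot 10 ⇒ 0x3E007 (P1/RW1/US1/PS0)
  → PA=0x3E889  (4 entries read)

Access #0 PA: 0x34EE3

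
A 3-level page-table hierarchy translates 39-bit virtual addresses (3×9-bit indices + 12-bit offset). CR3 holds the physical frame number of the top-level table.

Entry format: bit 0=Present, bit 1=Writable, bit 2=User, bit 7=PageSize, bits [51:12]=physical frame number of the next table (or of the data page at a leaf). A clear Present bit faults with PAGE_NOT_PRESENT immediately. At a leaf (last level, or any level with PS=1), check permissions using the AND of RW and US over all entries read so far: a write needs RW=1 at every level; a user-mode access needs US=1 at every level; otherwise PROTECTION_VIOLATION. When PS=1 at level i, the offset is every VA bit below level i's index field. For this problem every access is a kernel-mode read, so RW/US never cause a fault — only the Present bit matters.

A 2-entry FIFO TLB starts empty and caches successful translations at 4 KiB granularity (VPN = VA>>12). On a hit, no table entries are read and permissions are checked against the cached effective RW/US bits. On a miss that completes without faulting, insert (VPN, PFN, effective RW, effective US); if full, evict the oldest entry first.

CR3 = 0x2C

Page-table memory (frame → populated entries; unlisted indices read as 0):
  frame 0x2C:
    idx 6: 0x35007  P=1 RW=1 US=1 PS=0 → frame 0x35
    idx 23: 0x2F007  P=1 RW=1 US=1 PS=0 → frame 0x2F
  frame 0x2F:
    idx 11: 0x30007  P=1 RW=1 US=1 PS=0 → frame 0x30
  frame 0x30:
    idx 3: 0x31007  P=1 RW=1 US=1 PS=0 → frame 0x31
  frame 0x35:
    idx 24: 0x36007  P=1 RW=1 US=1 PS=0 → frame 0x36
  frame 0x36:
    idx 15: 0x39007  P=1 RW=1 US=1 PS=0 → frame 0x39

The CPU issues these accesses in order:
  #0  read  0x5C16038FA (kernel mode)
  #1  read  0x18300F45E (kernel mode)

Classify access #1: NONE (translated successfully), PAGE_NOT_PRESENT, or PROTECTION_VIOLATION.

Walk each access:
#0 VA=0x5C16038FA (r,kernel):
  [0] read 0x2C idx=23: raw=0x2F007 flags P=1 W=1 U=1 S=0
  [1] read 0x2F idx=11: raw=0x30007 flags P=1 W=1 U=1 S=0
  [2] read 0x30 idx=3: raw=0x31007 flags P=1 W=1 U=1 S=0
  → PA=0x318FA  (3 entries read)
#1 VA=0x18300F45E (r,kernel):
  [0] read 0x2C idx=6: raw=0x35007 flags P=1 W=1 U=1 S=0
  [1] read 0x35 idx=24: raw=0x36007 flags P=1 W=1 U=1 S=0
  [2] read 0x36 idx=15: raw=0x39007 flags P=1 W=1 U=1 S=0
  → PA=0x3945E  (3 entries read)

Access #1 fault: NONE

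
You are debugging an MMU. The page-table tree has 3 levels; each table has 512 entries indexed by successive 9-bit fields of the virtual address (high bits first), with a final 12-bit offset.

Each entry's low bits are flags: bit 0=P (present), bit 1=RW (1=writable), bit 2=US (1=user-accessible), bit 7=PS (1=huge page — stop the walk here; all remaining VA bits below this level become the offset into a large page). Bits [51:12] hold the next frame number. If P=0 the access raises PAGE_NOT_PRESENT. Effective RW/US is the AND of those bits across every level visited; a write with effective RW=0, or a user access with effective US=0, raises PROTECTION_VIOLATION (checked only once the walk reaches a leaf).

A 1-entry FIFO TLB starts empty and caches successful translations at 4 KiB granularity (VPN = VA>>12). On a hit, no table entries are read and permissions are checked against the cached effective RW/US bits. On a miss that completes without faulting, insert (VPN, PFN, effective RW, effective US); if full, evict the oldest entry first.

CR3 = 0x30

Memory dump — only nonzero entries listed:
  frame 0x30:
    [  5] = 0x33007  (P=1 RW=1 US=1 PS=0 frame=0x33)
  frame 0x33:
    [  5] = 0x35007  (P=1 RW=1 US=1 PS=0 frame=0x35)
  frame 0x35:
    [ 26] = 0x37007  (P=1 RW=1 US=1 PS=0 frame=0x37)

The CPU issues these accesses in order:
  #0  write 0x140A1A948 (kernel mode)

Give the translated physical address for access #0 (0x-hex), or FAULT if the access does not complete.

Walk each access:
#0 VA=0x140A1A948 (w,kernel):
  L0: frame=0x30 idx=5 entry=0x33007 [P=1 RW=1 US=1 PS=0]
  L1: frame=0x33 idx=5 entry=0x35007 [P=1 RW=1 US=1 PS=0]
  L2: frame=0x35 idx=26 entry=0x37007 [P=1 RW=1 US=1 PS=0]
  ✓ 0x37948  — 3 lookups

Access #0 PA: 0x37948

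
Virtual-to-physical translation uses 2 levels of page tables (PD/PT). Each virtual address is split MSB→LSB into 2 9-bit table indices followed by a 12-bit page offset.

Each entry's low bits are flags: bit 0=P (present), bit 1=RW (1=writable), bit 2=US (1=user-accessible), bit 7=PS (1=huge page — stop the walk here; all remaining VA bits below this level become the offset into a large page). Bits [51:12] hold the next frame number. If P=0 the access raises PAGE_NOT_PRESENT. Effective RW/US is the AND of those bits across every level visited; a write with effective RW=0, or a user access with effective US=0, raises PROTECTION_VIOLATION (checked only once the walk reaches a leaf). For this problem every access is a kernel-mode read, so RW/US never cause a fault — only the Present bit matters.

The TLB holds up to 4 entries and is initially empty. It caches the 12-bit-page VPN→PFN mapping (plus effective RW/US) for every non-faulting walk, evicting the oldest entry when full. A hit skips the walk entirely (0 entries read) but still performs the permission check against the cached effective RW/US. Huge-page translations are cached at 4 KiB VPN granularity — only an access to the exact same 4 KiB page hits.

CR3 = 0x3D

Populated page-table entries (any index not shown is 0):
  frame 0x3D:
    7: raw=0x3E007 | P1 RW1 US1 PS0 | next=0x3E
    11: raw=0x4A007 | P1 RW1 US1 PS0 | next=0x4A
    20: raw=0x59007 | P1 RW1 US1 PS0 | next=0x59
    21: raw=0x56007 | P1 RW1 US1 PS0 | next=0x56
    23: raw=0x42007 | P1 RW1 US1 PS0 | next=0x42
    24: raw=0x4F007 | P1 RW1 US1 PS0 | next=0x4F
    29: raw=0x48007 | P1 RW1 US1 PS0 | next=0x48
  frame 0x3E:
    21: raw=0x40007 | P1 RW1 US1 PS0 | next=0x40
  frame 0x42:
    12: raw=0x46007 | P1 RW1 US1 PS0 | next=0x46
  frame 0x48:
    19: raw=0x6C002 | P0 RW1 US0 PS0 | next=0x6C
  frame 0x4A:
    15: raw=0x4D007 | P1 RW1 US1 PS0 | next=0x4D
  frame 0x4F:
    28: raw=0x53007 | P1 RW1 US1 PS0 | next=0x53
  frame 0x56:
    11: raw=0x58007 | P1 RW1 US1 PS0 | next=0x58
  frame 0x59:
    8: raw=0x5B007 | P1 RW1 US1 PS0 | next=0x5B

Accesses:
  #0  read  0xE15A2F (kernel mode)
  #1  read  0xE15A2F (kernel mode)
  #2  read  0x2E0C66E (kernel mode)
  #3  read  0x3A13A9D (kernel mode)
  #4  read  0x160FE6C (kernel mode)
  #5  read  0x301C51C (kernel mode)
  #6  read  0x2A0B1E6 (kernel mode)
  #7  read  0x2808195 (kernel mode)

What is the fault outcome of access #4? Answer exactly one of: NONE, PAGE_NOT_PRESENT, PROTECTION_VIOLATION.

Trace:
#0 VA=0xE15A2F (r,kernel):
  [0] read 0x3D idx=7: raw=0x3E007 flags P=1 W=1 U=1 S=0
  [1] read 0x3E idx=21: raw=0x40007 flags P=1 W=1 U=1 S=0
  ✓ 0x40A2F  — 2 lookups
#1 VA=0xE15A2F (r,kernel):
  TLB hit vpn=0xE15 → PA=0x40A2F
#2 VA=0x2E0C66E (r,kernel):
  [0] read 0x3D idx=23: raw=0x42007 flags P=1 W=1 U=1 S=0
  [1] read 0x42 idx=12: raw=0x46007 flags P=1 W=1 U=1 S=0
  ✓ 0x4666E  — 2 lookups
#3 VA=0x3A13A9D (r,kernel):
  [0] read 0x3D idx=29: raw=0x48007 flags P=1 W=1 U=1 S=0
  [1] read 0x48 idx=19: raw=0x6C002 flags P=0 W=1 U=0 S=0
  ⇒ fault: PAGE_NOT_PRESENT  — 2 lookups
#4 VA=0x160FE6C (r,kernel):
  [0] read 0x3D idx=11: raw=0x4A007 flags P=1 W=1 U=1 S=0
  [1] read 0x4A idx=15: raw=0x4D007 flags P=1 W=1 U=1 S=0
  ✓ 0x4DE6C  — 2 lookups
#5 VA=0x301C51C (r,kernel):
  [0] read 0x3D idx=24: raw=0x4F007 flags P=1 W=1 U=1 S=0
  [1] read 0x4F idx=28: raw=0x53007 flags P=1 W=1 U=1 S=0
  ✓ 0x5351C  — 2 lookups
#6 VA=0x2A0B1E6 (r,kernel):
  [0] read 0x3D idx=21: raw=0x56007 flags P=1 W=1 U=1 S=0
  [1] read 0x56 idx=11: raw=0x58007 flags P=1 W=1 U=1 S=0
  ✓ 0x581E6  — 2 lookups
#7 VA=0x2808195 (r,kernel):
  [0] read 0x3D idx=20: raw=0x59007 flags P=1 W=1 U=1 S=0
  [1] read 0x59 idx=8: raw=0x5B007 flags P=1 W=1 U=1 S=0
  ✓ 0x5B195  — 2 lookups

Access #4 fault: NONE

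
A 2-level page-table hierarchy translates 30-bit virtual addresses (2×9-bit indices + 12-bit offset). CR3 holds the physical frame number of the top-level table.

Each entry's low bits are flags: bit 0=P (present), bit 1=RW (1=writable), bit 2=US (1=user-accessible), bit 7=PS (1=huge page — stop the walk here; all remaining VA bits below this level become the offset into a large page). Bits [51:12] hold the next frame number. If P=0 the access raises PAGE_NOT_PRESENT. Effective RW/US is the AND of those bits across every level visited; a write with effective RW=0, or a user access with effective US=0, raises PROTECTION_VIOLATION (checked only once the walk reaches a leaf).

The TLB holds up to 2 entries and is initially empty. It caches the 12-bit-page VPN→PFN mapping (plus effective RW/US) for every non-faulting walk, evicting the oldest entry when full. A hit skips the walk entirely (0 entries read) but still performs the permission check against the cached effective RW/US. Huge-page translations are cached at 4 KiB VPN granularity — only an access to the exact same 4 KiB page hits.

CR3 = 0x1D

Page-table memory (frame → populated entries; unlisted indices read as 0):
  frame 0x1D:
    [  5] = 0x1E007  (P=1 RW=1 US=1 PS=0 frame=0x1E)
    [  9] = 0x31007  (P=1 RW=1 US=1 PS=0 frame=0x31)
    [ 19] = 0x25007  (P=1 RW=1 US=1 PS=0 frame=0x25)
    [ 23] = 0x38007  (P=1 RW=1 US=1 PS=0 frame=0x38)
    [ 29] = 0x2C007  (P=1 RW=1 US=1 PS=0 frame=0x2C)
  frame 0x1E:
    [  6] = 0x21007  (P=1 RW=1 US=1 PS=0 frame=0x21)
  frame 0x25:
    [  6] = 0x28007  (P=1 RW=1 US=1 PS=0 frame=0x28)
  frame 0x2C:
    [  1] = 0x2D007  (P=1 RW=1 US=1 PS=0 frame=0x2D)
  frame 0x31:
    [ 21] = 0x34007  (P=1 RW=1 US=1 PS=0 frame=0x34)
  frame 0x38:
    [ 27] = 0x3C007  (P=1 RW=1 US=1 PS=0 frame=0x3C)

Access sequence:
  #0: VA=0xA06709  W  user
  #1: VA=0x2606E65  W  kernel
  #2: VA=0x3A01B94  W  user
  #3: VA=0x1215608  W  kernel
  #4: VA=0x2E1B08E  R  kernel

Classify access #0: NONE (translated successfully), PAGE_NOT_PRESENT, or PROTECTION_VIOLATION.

Per-access translation:
#0 VA=0xA06709 (w,user):
  lvl0: tbl 0x1D, slot 5 ⇒ 0x1E007 (P1/RW1/US1/PS0)
  lvl1: tbl 0x1E, slot 6 ⇒ 0x21007 (P1/RW1/US1/PS0)
  → PA=0x21709  (2 entries read)
#1 VA=0x2606E65 (w,kernel):
  lvl0: tbl 0x1D, slot 19 ⇒ 0x25007 (P1/RW1/US1/PS0)
  lvl1: tbl 0x25, slot 6 ⇒ 0x28007 (P1/RW1/US1/PS0)
  → PA=0x28E65  (2 entries read)
#2 VA=0x3A01B94 (w,user):
  lvl0: tbl 0x1D, slot 29 ⇒ 0x2C007 (P1/RW1/US1/PS0)
  lvl1: tbl 0x2C, slot 1 ⇒ 0x2D007 (P1/RW1/US1/PS0)
  → PA=0x2DB94  (2 entries read)
#3 VA=0x1215608 (w,kernel):
  lvl0: tbl 0x1D, slot 9 ⇒ 0x31007 (P1/RW1/US1/PS0)
  lvl1: tbl 0x31, slot 21 ⇒ 0x34007 (P1/RW1/US1/PS0)
  → PA=0x34608  (2 entries read)
#4 VA=0x2E1B08E (r,kernel):
  lvl0: tbl 0x1D, slot 23 ⇒ 0x38007 (P1/RW1/US1/PS0)
  lvl1: tbl 0x38, slot 27 ⇒ 0x3C007 (P1/RW1/US1/PS0)
  → PA=0x3C08E  (2 entries read)

Access #0 fault: NONE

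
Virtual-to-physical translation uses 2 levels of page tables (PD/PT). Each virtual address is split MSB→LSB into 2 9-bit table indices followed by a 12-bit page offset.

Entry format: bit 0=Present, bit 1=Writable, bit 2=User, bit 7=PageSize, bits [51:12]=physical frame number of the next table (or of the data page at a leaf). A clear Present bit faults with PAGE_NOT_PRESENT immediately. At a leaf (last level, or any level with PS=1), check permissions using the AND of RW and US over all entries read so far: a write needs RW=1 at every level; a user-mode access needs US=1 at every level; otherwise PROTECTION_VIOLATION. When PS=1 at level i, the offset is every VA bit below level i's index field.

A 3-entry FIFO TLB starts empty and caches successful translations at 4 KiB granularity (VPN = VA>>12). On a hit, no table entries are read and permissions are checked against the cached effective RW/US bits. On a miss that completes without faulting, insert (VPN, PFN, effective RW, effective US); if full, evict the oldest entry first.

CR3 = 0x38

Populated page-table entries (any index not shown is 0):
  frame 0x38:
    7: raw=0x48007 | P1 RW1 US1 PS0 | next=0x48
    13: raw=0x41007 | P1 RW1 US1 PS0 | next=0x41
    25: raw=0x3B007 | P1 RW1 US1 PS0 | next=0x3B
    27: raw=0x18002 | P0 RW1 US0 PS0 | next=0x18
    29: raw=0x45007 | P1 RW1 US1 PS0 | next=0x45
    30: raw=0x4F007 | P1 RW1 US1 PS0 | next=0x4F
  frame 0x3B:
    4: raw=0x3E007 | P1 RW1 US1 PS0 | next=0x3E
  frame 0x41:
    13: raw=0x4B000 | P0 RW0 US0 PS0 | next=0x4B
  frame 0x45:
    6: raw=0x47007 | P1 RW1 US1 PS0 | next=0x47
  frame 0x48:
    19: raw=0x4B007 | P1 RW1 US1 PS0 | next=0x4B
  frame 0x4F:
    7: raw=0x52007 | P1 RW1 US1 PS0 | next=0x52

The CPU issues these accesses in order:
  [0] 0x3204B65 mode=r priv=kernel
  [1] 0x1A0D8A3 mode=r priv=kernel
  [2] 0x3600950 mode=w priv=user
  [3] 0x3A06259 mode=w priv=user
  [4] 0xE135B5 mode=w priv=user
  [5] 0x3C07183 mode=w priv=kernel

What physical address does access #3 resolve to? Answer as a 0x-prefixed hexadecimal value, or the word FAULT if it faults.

Walk each access:
#0 VA=0x3204B65 (r,kernel):
  L0: frame=0x38 idx=25 entry=0x3B007 [P=1 RW=1 US=1 PS=0]
  L1: frame=0x3B idx=4 entry=0x3E007 [P=1 RW=1 US=1 PS=0]
  ✓ 0x3EB65  — 2 lookups
#1 VA=0x1A0D8A3 (r,kernel):
  L0: frame=0x38 idx=13 entry=0x41007 [P=1 RW=1 US=1 PS=0]
  L1: frame=0x41 idx=13 entry=0x4B000 [P=0 RW=0 US=0 PS=0]
  ⇒ fault: PAGE_NOT_PRESENT  — 2 lookups
#2 VA=0x3600950 (w,user):
  L0: frame=0x38 idx=27 entry=0x18002 [P=0 RW=1 US=0 PS=0]
  ⇒ fault: PAGE_NOT_PRESENT  — 1 lookups
#3 VA=0x3A06259 (w,user):
  L0: frame=0x38 idx=29 entry=0x45007 [P=1 RW=1 US=1 PS=0]
  L1: frame=0x45 idx=6 entry=0x47007 [P=1 RW=1 US=1 PS=0]
  ✓ 0x47259  — 2 lookups
#4 VA=0xE135B5 (w,user):
  L0: frame=0x38 idx=7 entry=0x48007 [P=1 RW=1 US=1 PS=0]
  L1: frame=0x48 idx=19 entry=0x4B007 [P=1 RW=1 US=1 PS=0]
  ✓ 0x4B5B5  — 2 lookups
#5 VA=0x3C07183 (w,kernel):
  L0: frame=0x38 idx=30 entry=0x4F007 [P=1 RW=1 US=1 PS=0]
  L1: frame=0x4F idx=7 entry=0x52007 [P=1 RW=1 US=1 PS=0]
  ✓ 0x52183  — 2 lookups

Access #3 PA: 0x47259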